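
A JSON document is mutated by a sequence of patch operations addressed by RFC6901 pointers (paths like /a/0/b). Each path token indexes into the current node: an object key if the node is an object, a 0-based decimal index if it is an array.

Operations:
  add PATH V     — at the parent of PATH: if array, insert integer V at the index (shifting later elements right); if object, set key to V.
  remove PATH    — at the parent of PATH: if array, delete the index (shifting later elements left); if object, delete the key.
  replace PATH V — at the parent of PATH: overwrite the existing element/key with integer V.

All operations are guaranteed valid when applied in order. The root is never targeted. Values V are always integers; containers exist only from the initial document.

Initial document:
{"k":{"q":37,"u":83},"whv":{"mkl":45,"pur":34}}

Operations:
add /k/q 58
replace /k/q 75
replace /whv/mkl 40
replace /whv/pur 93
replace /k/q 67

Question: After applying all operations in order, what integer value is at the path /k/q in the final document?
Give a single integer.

Answer: 67

Derivation:
After op 1 (add /k/q 58): {"k":{"q":58,"u":83},"whv":{"mkl":45,"pur":34}}
After op 2 (replace /k/q 75): {"k":{"q":75,"u":83},"whv":{"mkl":45,"pur":34}}
After op 3 (replace /whv/mkl 40): {"k":{"q":75,"u":83},"whv":{"mkl":40,"pur":34}}
After op 4 (replace /whv/pur 93): {"k":{"q":75,"u":83},"whv":{"mkl":40,"pur":93}}
After op 5 (replace /k/q 67): {"k":{"q":67,"u":83},"whv":{"mkl":40,"pur":93}}
Value at /k/q: 67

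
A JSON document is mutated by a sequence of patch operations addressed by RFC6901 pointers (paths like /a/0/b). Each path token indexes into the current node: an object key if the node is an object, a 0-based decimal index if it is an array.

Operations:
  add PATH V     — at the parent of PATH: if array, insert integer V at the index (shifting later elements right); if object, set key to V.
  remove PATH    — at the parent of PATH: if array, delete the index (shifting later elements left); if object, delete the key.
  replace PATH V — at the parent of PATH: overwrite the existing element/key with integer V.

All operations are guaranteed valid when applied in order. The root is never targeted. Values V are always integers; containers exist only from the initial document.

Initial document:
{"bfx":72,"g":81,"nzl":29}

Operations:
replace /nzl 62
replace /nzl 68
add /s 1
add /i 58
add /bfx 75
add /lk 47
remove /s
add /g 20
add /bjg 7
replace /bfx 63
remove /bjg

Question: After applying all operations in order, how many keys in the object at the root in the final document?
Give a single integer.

Answer: 5

Derivation:
After op 1 (replace /nzl 62): {"bfx":72,"g":81,"nzl":62}
After op 2 (replace /nzl 68): {"bfx":72,"g":81,"nzl":68}
After op 3 (add /s 1): {"bfx":72,"g":81,"nzl":68,"s":1}
After op 4 (add /i 58): {"bfx":72,"g":81,"i":58,"nzl":68,"s":1}
After op 5 (add /bfx 75): {"bfx":75,"g":81,"i":58,"nzl":68,"s":1}
After op 6 (add /lk 47): {"bfx":75,"g":81,"i":58,"lk":47,"nzl":68,"s":1}
After op 7 (remove /s): {"bfx":75,"g":81,"i":58,"lk":47,"nzl":68}
After op 8 (add /g 20): {"bfx":75,"g":20,"i":58,"lk":47,"nzl":68}
After op 9 (add /bjg 7): {"bfx":75,"bjg":7,"g":20,"i":58,"lk":47,"nzl":68}
After op 10 (replace /bfx 63): {"bfx":63,"bjg":7,"g":20,"i":58,"lk":47,"nzl":68}
After op 11 (remove /bjg): {"bfx":63,"g":20,"i":58,"lk":47,"nzl":68}
Size at the root: 5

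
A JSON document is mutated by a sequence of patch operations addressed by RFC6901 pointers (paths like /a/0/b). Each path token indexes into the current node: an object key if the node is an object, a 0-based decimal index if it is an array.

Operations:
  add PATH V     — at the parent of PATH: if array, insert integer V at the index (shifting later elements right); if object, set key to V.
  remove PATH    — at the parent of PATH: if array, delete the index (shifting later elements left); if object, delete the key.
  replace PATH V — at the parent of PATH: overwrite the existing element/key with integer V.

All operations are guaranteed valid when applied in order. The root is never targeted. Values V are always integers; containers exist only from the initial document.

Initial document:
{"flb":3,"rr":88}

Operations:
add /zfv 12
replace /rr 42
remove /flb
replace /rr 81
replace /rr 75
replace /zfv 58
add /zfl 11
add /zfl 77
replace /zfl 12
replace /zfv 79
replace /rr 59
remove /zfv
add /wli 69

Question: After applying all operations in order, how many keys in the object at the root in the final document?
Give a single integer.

Answer: 3

Derivation:
After op 1 (add /zfv 12): {"flb":3,"rr":88,"zfv":12}
After op 2 (replace /rr 42): {"flb":3,"rr":42,"zfv":12}
After op 3 (remove /flb): {"rr":42,"zfv":12}
After op 4 (replace /rr 81): {"rr":81,"zfv":12}
After op 5 (replace /rr 75): {"rr":75,"zfv":12}
After op 6 (replace /zfv 58): {"rr":75,"zfv":58}
After op 7 (add /zfl 11): {"rr":75,"zfl":11,"zfv":58}
After op 8 (add /zfl 77): {"rr":75,"zfl":77,"zfv":58}
After op 9 (replace /zfl 12): {"rr":75,"zfl":12,"zfv":58}
After op 10 (replace /zfv 79): {"rr":75,"zfl":12,"zfv":79}
After op 11 (replace /rr 59): {"rr":59,"zfl":12,"zfv":79}
After op 12 (remove /zfv): {"rr":59,"zfl":12}
After op 13 (add /wli 69): {"rr":59,"wli":69,"zfl":12}
Size at the root: 3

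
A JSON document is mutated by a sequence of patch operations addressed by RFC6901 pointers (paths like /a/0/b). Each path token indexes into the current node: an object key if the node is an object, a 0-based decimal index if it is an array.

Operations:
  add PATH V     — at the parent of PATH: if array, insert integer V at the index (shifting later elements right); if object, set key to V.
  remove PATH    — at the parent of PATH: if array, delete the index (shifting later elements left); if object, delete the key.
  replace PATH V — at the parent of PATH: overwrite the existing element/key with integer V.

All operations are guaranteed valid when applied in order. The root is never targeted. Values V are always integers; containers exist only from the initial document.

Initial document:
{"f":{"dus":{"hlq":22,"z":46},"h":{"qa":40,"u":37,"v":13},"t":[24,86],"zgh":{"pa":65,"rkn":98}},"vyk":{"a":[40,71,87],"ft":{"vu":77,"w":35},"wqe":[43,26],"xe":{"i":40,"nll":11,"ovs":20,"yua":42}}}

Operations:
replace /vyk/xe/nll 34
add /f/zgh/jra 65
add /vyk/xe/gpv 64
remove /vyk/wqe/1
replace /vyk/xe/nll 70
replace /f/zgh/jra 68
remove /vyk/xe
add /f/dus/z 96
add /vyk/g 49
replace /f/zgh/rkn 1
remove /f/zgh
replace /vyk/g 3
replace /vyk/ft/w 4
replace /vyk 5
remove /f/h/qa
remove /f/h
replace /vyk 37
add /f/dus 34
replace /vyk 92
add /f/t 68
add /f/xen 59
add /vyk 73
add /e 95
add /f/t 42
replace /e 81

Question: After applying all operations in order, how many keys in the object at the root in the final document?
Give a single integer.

After op 1 (replace /vyk/xe/nll 34): {"f":{"dus":{"hlq":22,"z":46},"h":{"qa":40,"u":37,"v":13},"t":[24,86],"zgh":{"pa":65,"rkn":98}},"vyk":{"a":[40,71,87],"ft":{"vu":77,"w":35},"wqe":[43,26],"xe":{"i":40,"nll":34,"ovs":20,"yua":42}}}
After op 2 (add /f/zgh/jra 65): {"f":{"dus":{"hlq":22,"z":46},"h":{"qa":40,"u":37,"v":13},"t":[24,86],"zgh":{"jra":65,"pa":65,"rkn":98}},"vyk":{"a":[40,71,87],"ft":{"vu":77,"w":35},"wqe":[43,26],"xe":{"i":40,"nll":34,"ovs":20,"yua":42}}}
After op 3 (add /vyk/xe/gpv 64): {"f":{"dus":{"hlq":22,"z":46},"h":{"qa":40,"u":37,"v":13},"t":[24,86],"zgh":{"jra":65,"pa":65,"rkn":98}},"vyk":{"a":[40,71,87],"ft":{"vu":77,"w":35},"wqe":[43,26],"xe":{"gpv":64,"i":40,"nll":34,"ovs":20,"yua":42}}}
After op 4 (remove /vyk/wqe/1): {"f":{"dus":{"hlq":22,"z":46},"h":{"qa":40,"u":37,"v":13},"t":[24,86],"zgh":{"jra":65,"pa":65,"rkn":98}},"vyk":{"a":[40,71,87],"ft":{"vu":77,"w":35},"wqe":[43],"xe":{"gpv":64,"i":40,"nll":34,"ovs":20,"yua":42}}}
After op 5 (replace /vyk/xe/nll 70): {"f":{"dus":{"hlq":22,"z":46},"h":{"qa":40,"u":37,"v":13},"t":[24,86],"zgh":{"jra":65,"pa":65,"rkn":98}},"vyk":{"a":[40,71,87],"ft":{"vu":77,"w":35},"wqe":[43],"xe":{"gpv":64,"i":40,"nll":70,"ovs":20,"yua":42}}}
After op 6 (replace /f/zgh/jra 68): {"f":{"dus":{"hlq":22,"z":46},"h":{"qa":40,"u":37,"v":13},"t":[24,86],"zgh":{"jra":68,"pa":65,"rkn":98}},"vyk":{"a":[40,71,87],"ft":{"vu":77,"w":35},"wqe":[43],"xe":{"gpv":64,"i":40,"nll":70,"ovs":20,"yua":42}}}
After op 7 (remove /vyk/xe): {"f":{"dus":{"hlq":22,"z":46},"h":{"qa":40,"u":37,"v":13},"t":[24,86],"zgh":{"jra":68,"pa":65,"rkn":98}},"vyk":{"a":[40,71,87],"ft":{"vu":77,"w":35},"wqe":[43]}}
After op 8 (add /f/dus/z 96): {"f":{"dus":{"hlq":22,"z":96},"h":{"qa":40,"u":37,"v":13},"t":[24,86],"zgh":{"jra":68,"pa":65,"rkn":98}},"vyk":{"a":[40,71,87],"ft":{"vu":77,"w":35},"wqe":[43]}}
After op 9 (add /vyk/g 49): {"f":{"dus":{"hlq":22,"z":96},"h":{"qa":40,"u":37,"v":13},"t":[24,86],"zgh":{"jra":68,"pa":65,"rkn":98}},"vyk":{"a":[40,71,87],"ft":{"vu":77,"w":35},"g":49,"wqe":[43]}}
After op 10 (replace /f/zgh/rkn 1): {"f":{"dus":{"hlq":22,"z":96},"h":{"qa":40,"u":37,"v":13},"t":[24,86],"zgh":{"jra":68,"pa":65,"rkn":1}},"vyk":{"a":[40,71,87],"ft":{"vu":77,"w":35},"g":49,"wqe":[43]}}
After op 11 (remove /f/zgh): {"f":{"dus":{"hlq":22,"z":96},"h":{"qa":40,"u":37,"v":13},"t":[24,86]},"vyk":{"a":[40,71,87],"ft":{"vu":77,"w":35},"g":49,"wqe":[43]}}
After op 12 (replace /vyk/g 3): {"f":{"dus":{"hlq":22,"z":96},"h":{"qa":40,"u":37,"v":13},"t":[24,86]},"vyk":{"a":[40,71,87],"ft":{"vu":77,"w":35},"g":3,"wqe":[43]}}
After op 13 (replace /vyk/ft/w 4): {"f":{"dus":{"hlq":22,"z":96},"h":{"qa":40,"u":37,"v":13},"t":[24,86]},"vyk":{"a":[40,71,87],"ft":{"vu":77,"w":4},"g":3,"wqe":[43]}}
After op 14 (replace /vyk 5): {"f":{"dus":{"hlq":22,"z":96},"h":{"qa":40,"u":37,"v":13},"t":[24,86]},"vyk":5}
After op 15 (remove /f/h/qa): {"f":{"dus":{"hlq":22,"z":96},"h":{"u":37,"v":13},"t":[24,86]},"vyk":5}
After op 16 (remove /f/h): {"f":{"dus":{"hlq":22,"z":96},"t":[24,86]},"vyk":5}
After op 17 (replace /vyk 37): {"f":{"dus":{"hlq":22,"z":96},"t":[24,86]},"vyk":37}
After op 18 (add /f/dus 34): {"f":{"dus":34,"t":[24,86]},"vyk":37}
After op 19 (replace /vyk 92): {"f":{"dus":34,"t":[24,86]},"vyk":92}
After op 20 (add /f/t 68): {"f":{"dus":34,"t":68},"vyk":92}
After op 21 (add /f/xen 59): {"f":{"dus":34,"t":68,"xen":59},"vyk":92}
After op 22 (add /vyk 73): {"f":{"dus":34,"t":68,"xen":59},"vyk":73}
After op 23 (add /e 95): {"e":95,"f":{"dus":34,"t":68,"xen":59},"vyk":73}
After op 24 (add /f/t 42): {"e":95,"f":{"dus":34,"t":42,"xen":59},"vyk":73}
After op 25 (replace /e 81): {"e":81,"f":{"dus":34,"t":42,"xen":59},"vyk":73}
Size at the root: 3

Answer: 3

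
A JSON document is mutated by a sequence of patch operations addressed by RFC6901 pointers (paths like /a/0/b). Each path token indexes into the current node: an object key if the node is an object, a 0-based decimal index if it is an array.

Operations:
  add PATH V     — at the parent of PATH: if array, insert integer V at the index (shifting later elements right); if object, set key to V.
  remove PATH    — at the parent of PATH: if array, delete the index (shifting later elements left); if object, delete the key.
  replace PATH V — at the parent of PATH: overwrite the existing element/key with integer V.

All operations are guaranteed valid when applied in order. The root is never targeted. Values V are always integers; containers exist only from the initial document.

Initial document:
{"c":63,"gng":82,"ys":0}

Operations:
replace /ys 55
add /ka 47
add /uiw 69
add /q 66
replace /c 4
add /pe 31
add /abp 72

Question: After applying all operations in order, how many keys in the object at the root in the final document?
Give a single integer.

After op 1 (replace /ys 55): {"c":63,"gng":82,"ys":55}
After op 2 (add /ka 47): {"c":63,"gng":82,"ka":47,"ys":55}
After op 3 (add /uiw 69): {"c":63,"gng":82,"ka":47,"uiw":69,"ys":55}
After op 4 (add /q 66): {"c":63,"gng":82,"ka":47,"q":66,"uiw":69,"ys":55}
After op 5 (replace /c 4): {"c":4,"gng":82,"ka":47,"q":66,"uiw":69,"ys":55}
After op 6 (add /pe 31): {"c":4,"gng":82,"ka":47,"pe":31,"q":66,"uiw":69,"ys":55}
After op 7 (add /abp 72): {"abp":72,"c":4,"gng":82,"ka":47,"pe":31,"q":66,"uiw":69,"ys":55}
Size at the root: 8

Answer: 8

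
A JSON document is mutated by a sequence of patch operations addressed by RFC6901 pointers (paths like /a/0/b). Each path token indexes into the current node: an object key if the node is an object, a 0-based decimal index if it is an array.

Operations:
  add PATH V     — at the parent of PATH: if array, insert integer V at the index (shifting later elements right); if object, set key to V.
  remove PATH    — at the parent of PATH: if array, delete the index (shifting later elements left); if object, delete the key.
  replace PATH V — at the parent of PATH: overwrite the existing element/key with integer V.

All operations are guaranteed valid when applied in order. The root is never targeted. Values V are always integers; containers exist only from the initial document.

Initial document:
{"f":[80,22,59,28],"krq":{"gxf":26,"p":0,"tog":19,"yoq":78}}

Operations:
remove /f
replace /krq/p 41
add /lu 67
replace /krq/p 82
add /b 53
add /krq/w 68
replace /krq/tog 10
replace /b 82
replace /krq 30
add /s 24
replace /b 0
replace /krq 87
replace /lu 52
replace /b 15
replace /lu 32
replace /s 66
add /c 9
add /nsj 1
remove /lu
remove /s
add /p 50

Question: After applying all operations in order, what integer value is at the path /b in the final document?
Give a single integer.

After op 1 (remove /f): {"krq":{"gxf":26,"p":0,"tog":19,"yoq":78}}
After op 2 (replace /krq/p 41): {"krq":{"gxf":26,"p":41,"tog":19,"yoq":78}}
After op 3 (add /lu 67): {"krq":{"gxf":26,"p":41,"tog":19,"yoq":78},"lu":67}
After op 4 (replace /krq/p 82): {"krq":{"gxf":26,"p":82,"tog":19,"yoq":78},"lu":67}
After op 5 (add /b 53): {"b":53,"krq":{"gxf":26,"p":82,"tog":19,"yoq":78},"lu":67}
After op 6 (add /krq/w 68): {"b":53,"krq":{"gxf":26,"p":82,"tog":19,"w":68,"yoq":78},"lu":67}
After op 7 (replace /krq/tog 10): {"b":53,"krq":{"gxf":26,"p":82,"tog":10,"w":68,"yoq":78},"lu":67}
After op 8 (replace /b 82): {"b":82,"krq":{"gxf":26,"p":82,"tog":10,"w":68,"yoq":78},"lu":67}
After op 9 (replace /krq 30): {"b":82,"krq":30,"lu":67}
After op 10 (add /s 24): {"b":82,"krq":30,"lu":67,"s":24}
After op 11 (replace /b 0): {"b":0,"krq":30,"lu":67,"s":24}
After op 12 (replace /krq 87): {"b":0,"krq":87,"lu":67,"s":24}
After op 13 (replace /lu 52): {"b":0,"krq":87,"lu":52,"s":24}
After op 14 (replace /b 15): {"b":15,"krq":87,"lu":52,"s":24}
After op 15 (replace /lu 32): {"b":15,"krq":87,"lu":32,"s":24}
After op 16 (replace /s 66): {"b":15,"krq":87,"lu":32,"s":66}
After op 17 (add /c 9): {"b":15,"c":9,"krq":87,"lu":32,"s":66}
After op 18 (add /nsj 1): {"b":15,"c":9,"krq":87,"lu":32,"nsj":1,"s":66}
After op 19 (remove /lu): {"b":15,"c":9,"krq":87,"nsj":1,"s":66}
After op 20 (remove /s): {"b":15,"c":9,"krq":87,"nsj":1}
After op 21 (add /p 50): {"b":15,"c":9,"krq":87,"nsj":1,"p":50}
Value at /b: 15

Answer: 15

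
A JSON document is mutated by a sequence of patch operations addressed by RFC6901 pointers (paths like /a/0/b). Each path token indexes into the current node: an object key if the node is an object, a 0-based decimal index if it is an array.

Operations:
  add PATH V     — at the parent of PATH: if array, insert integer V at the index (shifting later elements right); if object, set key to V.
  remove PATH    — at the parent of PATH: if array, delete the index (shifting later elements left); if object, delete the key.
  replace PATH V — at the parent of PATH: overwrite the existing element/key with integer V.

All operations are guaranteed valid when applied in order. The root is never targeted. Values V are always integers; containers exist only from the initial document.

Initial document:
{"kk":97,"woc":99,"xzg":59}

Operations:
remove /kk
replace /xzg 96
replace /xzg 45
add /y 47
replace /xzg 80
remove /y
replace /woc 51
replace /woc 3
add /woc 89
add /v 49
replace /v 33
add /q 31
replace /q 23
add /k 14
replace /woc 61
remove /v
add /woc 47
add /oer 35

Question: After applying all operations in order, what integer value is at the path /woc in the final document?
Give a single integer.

Answer: 47

Derivation:
After op 1 (remove /kk): {"woc":99,"xzg":59}
After op 2 (replace /xzg 96): {"woc":99,"xzg":96}
After op 3 (replace /xzg 45): {"woc":99,"xzg":45}
After op 4 (add /y 47): {"woc":99,"xzg":45,"y":47}
After op 5 (replace /xzg 80): {"woc":99,"xzg":80,"y":47}
After op 6 (remove /y): {"woc":99,"xzg":80}
After op 7 (replace /woc 51): {"woc":51,"xzg":80}
After op 8 (replace /woc 3): {"woc":3,"xzg":80}
After op 9 (add /woc 89): {"woc":89,"xzg":80}
After op 10 (add /v 49): {"v":49,"woc":89,"xzg":80}
After op 11 (replace /v 33): {"v":33,"woc":89,"xzg":80}
After op 12 (add /q 31): {"q":31,"v":33,"woc":89,"xzg":80}
After op 13 (replace /q 23): {"q":23,"v":33,"woc":89,"xzg":80}
After op 14 (add /k 14): {"k":14,"q":23,"v":33,"woc":89,"xzg":80}
After op 15 (replace /woc 61): {"k":14,"q":23,"v":33,"woc":61,"xzg":80}
After op 16 (remove /v): {"k":14,"q":23,"woc":61,"xzg":80}
After op 17 (add /woc 47): {"k":14,"q":23,"woc":47,"xzg":80}
After op 18 (add /oer 35): {"k":14,"oer":35,"q":23,"woc":47,"xzg":80}
Value at /woc: 47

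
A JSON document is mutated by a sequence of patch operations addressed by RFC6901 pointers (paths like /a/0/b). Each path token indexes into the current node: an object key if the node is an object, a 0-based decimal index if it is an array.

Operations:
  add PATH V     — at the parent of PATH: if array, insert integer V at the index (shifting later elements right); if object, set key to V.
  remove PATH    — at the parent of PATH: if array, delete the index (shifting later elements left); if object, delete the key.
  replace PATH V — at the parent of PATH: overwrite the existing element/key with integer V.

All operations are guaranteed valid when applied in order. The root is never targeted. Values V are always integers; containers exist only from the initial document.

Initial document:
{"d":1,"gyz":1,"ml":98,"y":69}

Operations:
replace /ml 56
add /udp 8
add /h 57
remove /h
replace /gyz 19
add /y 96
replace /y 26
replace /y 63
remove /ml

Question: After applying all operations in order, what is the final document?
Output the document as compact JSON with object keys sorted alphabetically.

After op 1 (replace /ml 56): {"d":1,"gyz":1,"ml":56,"y":69}
After op 2 (add /udp 8): {"d":1,"gyz":1,"ml":56,"udp":8,"y":69}
After op 3 (add /h 57): {"d":1,"gyz":1,"h":57,"ml":56,"udp":8,"y":69}
After op 4 (remove /h): {"d":1,"gyz":1,"ml":56,"udp":8,"y":69}
After op 5 (replace /gyz 19): {"d":1,"gyz":19,"ml":56,"udp":8,"y":69}
After op 6 (add /y 96): {"d":1,"gyz":19,"ml":56,"udp":8,"y":96}
After op 7 (replace /y 26): {"d":1,"gyz":19,"ml":56,"udp":8,"y":26}
After op 8 (replace /y 63): {"d":1,"gyz":19,"ml":56,"udp":8,"y":63}
After op 9 (remove /ml): {"d":1,"gyz":19,"udp":8,"y":63}

Answer: {"d":1,"gyz":19,"udp":8,"y":63}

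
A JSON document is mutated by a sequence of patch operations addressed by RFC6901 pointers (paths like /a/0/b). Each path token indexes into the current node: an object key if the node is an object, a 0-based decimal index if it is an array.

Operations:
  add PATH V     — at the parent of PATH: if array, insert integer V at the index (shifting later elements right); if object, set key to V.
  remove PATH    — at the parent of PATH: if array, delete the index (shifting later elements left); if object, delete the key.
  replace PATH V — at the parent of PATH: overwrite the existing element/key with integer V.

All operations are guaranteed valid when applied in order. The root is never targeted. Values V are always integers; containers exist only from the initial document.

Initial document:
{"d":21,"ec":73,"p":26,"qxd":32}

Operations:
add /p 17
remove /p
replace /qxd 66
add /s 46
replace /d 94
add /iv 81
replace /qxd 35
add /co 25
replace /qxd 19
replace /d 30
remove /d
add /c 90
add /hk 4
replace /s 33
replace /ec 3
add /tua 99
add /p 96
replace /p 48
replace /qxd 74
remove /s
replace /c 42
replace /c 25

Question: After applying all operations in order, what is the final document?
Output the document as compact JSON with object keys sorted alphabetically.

Answer: {"c":25,"co":25,"ec":3,"hk":4,"iv":81,"p":48,"qxd":74,"tua":99}

Derivation:
After op 1 (add /p 17): {"d":21,"ec":73,"p":17,"qxd":32}
After op 2 (remove /p): {"d":21,"ec":73,"qxd":32}
After op 3 (replace /qxd 66): {"d":21,"ec":73,"qxd":66}
After op 4 (add /s 46): {"d":21,"ec":73,"qxd":66,"s":46}
After op 5 (replace /d 94): {"d":94,"ec":73,"qxd":66,"s":46}
After op 6 (add /iv 81): {"d":94,"ec":73,"iv":81,"qxd":66,"s":46}
After op 7 (replace /qxd 35): {"d":94,"ec":73,"iv":81,"qxd":35,"s":46}
After op 8 (add /co 25): {"co":25,"d":94,"ec":73,"iv":81,"qxd":35,"s":46}
After op 9 (replace /qxd 19): {"co":25,"d":94,"ec":73,"iv":81,"qxd":19,"s":46}
After op 10 (replace /d 30): {"co":25,"d":30,"ec":73,"iv":81,"qxd":19,"s":46}
After op 11 (remove /d): {"co":25,"ec":73,"iv":81,"qxd":19,"s":46}
After op 12 (add /c 90): {"c":90,"co":25,"ec":73,"iv":81,"qxd":19,"s":46}
After op 13 (add /hk 4): {"c":90,"co":25,"ec":73,"hk":4,"iv":81,"qxd":19,"s":46}
After op 14 (replace /s 33): {"c":90,"co":25,"ec":73,"hk":4,"iv":81,"qxd":19,"s":33}
After op 15 (replace /ec 3): {"c":90,"co":25,"ec":3,"hk":4,"iv":81,"qxd":19,"s":33}
After op 16 (add /tua 99): {"c":90,"co":25,"ec":3,"hk":4,"iv":81,"qxd":19,"s":33,"tua":99}
After op 17 (add /p 96): {"c":90,"co":25,"ec":3,"hk":4,"iv":81,"p":96,"qxd":19,"s":33,"tua":99}
After op 18 (replace /p 48): {"c":90,"co":25,"ec":3,"hk":4,"iv":81,"p":48,"qxd":19,"s":33,"tua":99}
After op 19 (replace /qxd 74): {"c":90,"co":25,"ec":3,"hk":4,"iv":81,"p":48,"qxd":74,"s":33,"tua":99}
After op 20 (remove /s): {"c":90,"co":25,"ec":3,"hk":4,"iv":81,"p":48,"qxd":74,"tua":99}
After op 21 (replace /c 42): {"c":42,"co":25,"ec":3,"hk":4,"iv":81,"p":48,"qxd":74,"tua":99}
After op 22 (replace /c 25): {"c":25,"co":25,"ec":3,"hk":4,"iv":81,"p":48,"qxd":74,"tua":99}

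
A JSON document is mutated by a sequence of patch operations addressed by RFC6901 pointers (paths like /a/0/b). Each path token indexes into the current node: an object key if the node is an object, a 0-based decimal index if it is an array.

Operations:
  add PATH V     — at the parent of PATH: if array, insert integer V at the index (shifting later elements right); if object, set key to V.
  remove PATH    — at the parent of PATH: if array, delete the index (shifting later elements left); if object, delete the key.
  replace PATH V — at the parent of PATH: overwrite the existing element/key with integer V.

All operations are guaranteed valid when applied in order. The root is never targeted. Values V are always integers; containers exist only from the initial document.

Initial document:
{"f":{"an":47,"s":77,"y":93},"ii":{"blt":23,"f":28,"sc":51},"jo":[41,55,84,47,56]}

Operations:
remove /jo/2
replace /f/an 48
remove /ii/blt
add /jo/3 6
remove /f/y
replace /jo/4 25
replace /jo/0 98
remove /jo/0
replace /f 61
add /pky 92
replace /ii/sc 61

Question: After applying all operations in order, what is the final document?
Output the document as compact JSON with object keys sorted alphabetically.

Answer: {"f":61,"ii":{"f":28,"sc":61},"jo":[55,47,6,25],"pky":92}

Derivation:
After op 1 (remove /jo/2): {"f":{"an":47,"s":77,"y":93},"ii":{"blt":23,"f":28,"sc":51},"jo":[41,55,47,56]}
After op 2 (replace /f/an 48): {"f":{"an":48,"s":77,"y":93},"ii":{"blt":23,"f":28,"sc":51},"jo":[41,55,47,56]}
After op 3 (remove /ii/blt): {"f":{"an":48,"s":77,"y":93},"ii":{"f":28,"sc":51},"jo":[41,55,47,56]}
After op 4 (add /jo/3 6): {"f":{"an":48,"s":77,"y":93},"ii":{"f":28,"sc":51},"jo":[41,55,47,6,56]}
After op 5 (remove /f/y): {"f":{"an":48,"s":77},"ii":{"f":28,"sc":51},"jo":[41,55,47,6,56]}
After op 6 (replace /jo/4 25): {"f":{"an":48,"s":77},"ii":{"f":28,"sc":51},"jo":[41,55,47,6,25]}
After op 7 (replace /jo/0 98): {"f":{"an":48,"s":77},"ii":{"f":28,"sc":51},"jo":[98,55,47,6,25]}
After op 8 (remove /jo/0): {"f":{"an":48,"s":77},"ii":{"f":28,"sc":51},"jo":[55,47,6,25]}
After op 9 (replace /f 61): {"f":61,"ii":{"f":28,"sc":51},"jo":[55,47,6,25]}
After op 10 (add /pky 92): {"f":61,"ii":{"f":28,"sc":51},"jo":[55,47,6,25],"pky":92}
After op 11 (replace /ii/sc 61): {"f":61,"ii":{"f":28,"sc":61},"jo":[55,47,6,25],"pky":92}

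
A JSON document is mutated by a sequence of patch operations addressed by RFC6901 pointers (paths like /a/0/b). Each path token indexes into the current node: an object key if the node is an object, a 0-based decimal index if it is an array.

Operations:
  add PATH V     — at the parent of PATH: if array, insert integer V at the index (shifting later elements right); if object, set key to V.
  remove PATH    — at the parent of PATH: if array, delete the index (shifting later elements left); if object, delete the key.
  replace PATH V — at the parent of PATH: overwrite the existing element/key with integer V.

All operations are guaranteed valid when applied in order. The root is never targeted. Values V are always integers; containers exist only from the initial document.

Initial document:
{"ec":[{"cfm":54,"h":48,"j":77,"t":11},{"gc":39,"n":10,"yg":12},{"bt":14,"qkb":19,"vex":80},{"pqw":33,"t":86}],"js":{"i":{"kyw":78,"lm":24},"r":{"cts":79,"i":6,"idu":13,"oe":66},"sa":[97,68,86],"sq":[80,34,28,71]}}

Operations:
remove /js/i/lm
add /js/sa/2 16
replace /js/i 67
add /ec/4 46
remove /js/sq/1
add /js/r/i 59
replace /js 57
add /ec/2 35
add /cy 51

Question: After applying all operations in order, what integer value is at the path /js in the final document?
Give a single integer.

Answer: 57

Derivation:
After op 1 (remove /js/i/lm): {"ec":[{"cfm":54,"h":48,"j":77,"t":11},{"gc":39,"n":10,"yg":12},{"bt":14,"qkb":19,"vex":80},{"pqw":33,"t":86}],"js":{"i":{"kyw":78},"r":{"cts":79,"i":6,"idu":13,"oe":66},"sa":[97,68,86],"sq":[80,34,28,71]}}
After op 2 (add /js/sa/2 16): {"ec":[{"cfm":54,"h":48,"j":77,"t":11},{"gc":39,"n":10,"yg":12},{"bt":14,"qkb":19,"vex":80},{"pqw":33,"t":86}],"js":{"i":{"kyw":78},"r":{"cts":79,"i":6,"idu":13,"oe":66},"sa":[97,68,16,86],"sq":[80,34,28,71]}}
After op 3 (replace /js/i 67): {"ec":[{"cfm":54,"h":48,"j":77,"t":11},{"gc":39,"n":10,"yg":12},{"bt":14,"qkb":19,"vex":80},{"pqw":33,"t":86}],"js":{"i":67,"r":{"cts":79,"i":6,"idu":13,"oe":66},"sa":[97,68,16,86],"sq":[80,34,28,71]}}
After op 4 (add /ec/4 46): {"ec":[{"cfm":54,"h":48,"j":77,"t":11},{"gc":39,"n":10,"yg":12},{"bt":14,"qkb":19,"vex":80},{"pqw":33,"t":86},46],"js":{"i":67,"r":{"cts":79,"i":6,"idu":13,"oe":66},"sa":[97,68,16,86],"sq":[80,34,28,71]}}
After op 5 (remove /js/sq/1): {"ec":[{"cfm":54,"h":48,"j":77,"t":11},{"gc":39,"n":10,"yg":12},{"bt":14,"qkb":19,"vex":80},{"pqw":33,"t":86},46],"js":{"i":67,"r":{"cts":79,"i":6,"idu":13,"oe":66},"sa":[97,68,16,86],"sq":[80,28,71]}}
After op 6 (add /js/r/i 59): {"ec":[{"cfm":54,"h":48,"j":77,"t":11},{"gc":39,"n":10,"yg":12},{"bt":14,"qkb":19,"vex":80},{"pqw":33,"t":86},46],"js":{"i":67,"r":{"cts":79,"i":59,"idu":13,"oe":66},"sa":[97,68,16,86],"sq":[80,28,71]}}
After op 7 (replace /js 57): {"ec":[{"cfm":54,"h":48,"j":77,"t":11},{"gc":39,"n":10,"yg":12},{"bt":14,"qkb":19,"vex":80},{"pqw":33,"t":86},46],"js":57}
After op 8 (add /ec/2 35): {"ec":[{"cfm":54,"h":48,"j":77,"t":11},{"gc":39,"n":10,"yg":12},35,{"bt":14,"qkb":19,"vex":80},{"pqw":33,"t":86},46],"js":57}
After op 9 (add /cy 51): {"cy":51,"ec":[{"cfm":54,"h":48,"j":77,"t":11},{"gc":39,"n":10,"yg":12},35,{"bt":14,"qkb":19,"vex":80},{"pqw":33,"t":86},46],"js":57}
Value at /js: 57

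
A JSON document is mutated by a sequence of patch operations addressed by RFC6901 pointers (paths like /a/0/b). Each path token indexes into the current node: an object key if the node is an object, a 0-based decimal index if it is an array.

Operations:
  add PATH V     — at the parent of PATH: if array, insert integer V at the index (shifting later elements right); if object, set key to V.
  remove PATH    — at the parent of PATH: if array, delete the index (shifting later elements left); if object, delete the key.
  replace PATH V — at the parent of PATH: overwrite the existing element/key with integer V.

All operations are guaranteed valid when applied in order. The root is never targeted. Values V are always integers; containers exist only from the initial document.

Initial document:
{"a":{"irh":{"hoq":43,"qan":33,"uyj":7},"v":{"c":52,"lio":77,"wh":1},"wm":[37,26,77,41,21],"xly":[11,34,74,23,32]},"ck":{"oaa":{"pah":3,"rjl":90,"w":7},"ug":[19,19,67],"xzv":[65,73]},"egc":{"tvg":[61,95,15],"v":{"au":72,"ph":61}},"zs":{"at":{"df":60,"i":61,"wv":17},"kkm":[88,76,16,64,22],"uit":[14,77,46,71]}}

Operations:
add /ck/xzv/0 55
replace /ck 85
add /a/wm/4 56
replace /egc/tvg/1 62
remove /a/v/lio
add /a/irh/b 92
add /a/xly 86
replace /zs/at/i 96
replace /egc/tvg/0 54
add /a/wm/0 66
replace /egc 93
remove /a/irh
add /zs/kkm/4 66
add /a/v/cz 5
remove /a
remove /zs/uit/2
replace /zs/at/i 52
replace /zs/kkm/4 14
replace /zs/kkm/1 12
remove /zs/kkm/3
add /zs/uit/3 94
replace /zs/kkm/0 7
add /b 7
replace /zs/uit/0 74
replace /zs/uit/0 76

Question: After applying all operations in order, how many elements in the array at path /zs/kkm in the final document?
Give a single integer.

After op 1 (add /ck/xzv/0 55): {"a":{"irh":{"hoq":43,"qan":33,"uyj":7},"v":{"c":52,"lio":77,"wh":1},"wm":[37,26,77,41,21],"xly":[11,34,74,23,32]},"ck":{"oaa":{"pah":3,"rjl":90,"w":7},"ug":[19,19,67],"xzv":[55,65,73]},"egc":{"tvg":[61,95,15],"v":{"au":72,"ph":61}},"zs":{"at":{"df":60,"i":61,"wv":17},"kkm":[88,76,16,64,22],"uit":[14,77,46,71]}}
After op 2 (replace /ck 85): {"a":{"irh":{"hoq":43,"qan":33,"uyj":7},"v":{"c":52,"lio":77,"wh":1},"wm":[37,26,77,41,21],"xly":[11,34,74,23,32]},"ck":85,"egc":{"tvg":[61,95,15],"v":{"au":72,"ph":61}},"zs":{"at":{"df":60,"i":61,"wv":17},"kkm":[88,76,16,64,22],"uit":[14,77,46,71]}}
After op 3 (add /a/wm/4 56): {"a":{"irh":{"hoq":43,"qan":33,"uyj":7},"v":{"c":52,"lio":77,"wh":1},"wm":[37,26,77,41,56,21],"xly":[11,34,74,23,32]},"ck":85,"egc":{"tvg":[61,95,15],"v":{"au":72,"ph":61}},"zs":{"at":{"df":60,"i":61,"wv":17},"kkm":[88,76,16,64,22],"uit":[14,77,46,71]}}
After op 4 (replace /egc/tvg/1 62): {"a":{"irh":{"hoq":43,"qan":33,"uyj":7},"v":{"c":52,"lio":77,"wh":1},"wm":[37,26,77,41,56,21],"xly":[11,34,74,23,32]},"ck":85,"egc":{"tvg":[61,62,15],"v":{"au":72,"ph":61}},"zs":{"at":{"df":60,"i":61,"wv":17},"kkm":[88,76,16,64,22],"uit":[14,77,46,71]}}
After op 5 (remove /a/v/lio): {"a":{"irh":{"hoq":43,"qan":33,"uyj":7},"v":{"c":52,"wh":1},"wm":[37,26,77,41,56,21],"xly":[11,34,74,23,32]},"ck":85,"egc":{"tvg":[61,62,15],"v":{"au":72,"ph":61}},"zs":{"at":{"df":60,"i":61,"wv":17},"kkm":[88,76,16,64,22],"uit":[14,77,46,71]}}
After op 6 (add /a/irh/b 92): {"a":{"irh":{"b":92,"hoq":43,"qan":33,"uyj":7},"v":{"c":52,"wh":1},"wm":[37,26,77,41,56,21],"xly":[11,34,74,23,32]},"ck":85,"egc":{"tvg":[61,62,15],"v":{"au":72,"ph":61}},"zs":{"at":{"df":60,"i":61,"wv":17},"kkm":[88,76,16,64,22],"uit":[14,77,46,71]}}
After op 7 (add /a/xly 86): {"a":{"irh":{"b":92,"hoq":43,"qan":33,"uyj":7},"v":{"c":52,"wh":1},"wm":[37,26,77,41,56,21],"xly":86},"ck":85,"egc":{"tvg":[61,62,15],"v":{"au":72,"ph":61}},"zs":{"at":{"df":60,"i":61,"wv":17},"kkm":[88,76,16,64,22],"uit":[14,77,46,71]}}
After op 8 (replace /zs/at/i 96): {"a":{"irh":{"b":92,"hoq":43,"qan":33,"uyj":7},"v":{"c":52,"wh":1},"wm":[37,26,77,41,56,21],"xly":86},"ck":85,"egc":{"tvg":[61,62,15],"v":{"au":72,"ph":61}},"zs":{"at":{"df":60,"i":96,"wv":17},"kkm":[88,76,16,64,22],"uit":[14,77,46,71]}}
After op 9 (replace /egc/tvg/0 54): {"a":{"irh":{"b":92,"hoq":43,"qan":33,"uyj":7},"v":{"c":52,"wh":1},"wm":[37,26,77,41,56,21],"xly":86},"ck":85,"egc":{"tvg":[54,62,15],"v":{"au":72,"ph":61}},"zs":{"at":{"df":60,"i":96,"wv":17},"kkm":[88,76,16,64,22],"uit":[14,77,46,71]}}
After op 10 (add /a/wm/0 66): {"a":{"irh":{"b":92,"hoq":43,"qan":33,"uyj":7},"v":{"c":52,"wh":1},"wm":[66,37,26,77,41,56,21],"xly":86},"ck":85,"egc":{"tvg":[54,62,15],"v":{"au":72,"ph":61}},"zs":{"at":{"df":60,"i":96,"wv":17},"kkm":[88,76,16,64,22],"uit":[14,77,46,71]}}
After op 11 (replace /egc 93): {"a":{"irh":{"b":92,"hoq":43,"qan":33,"uyj":7},"v":{"c":52,"wh":1},"wm":[66,37,26,77,41,56,21],"xly":86},"ck":85,"egc":93,"zs":{"at":{"df":60,"i":96,"wv":17},"kkm":[88,76,16,64,22],"uit":[14,77,46,71]}}
After op 12 (remove /a/irh): {"a":{"v":{"c":52,"wh":1},"wm":[66,37,26,77,41,56,21],"xly":86},"ck":85,"egc":93,"zs":{"at":{"df":60,"i":96,"wv":17},"kkm":[88,76,16,64,22],"uit":[14,77,46,71]}}
After op 13 (add /zs/kkm/4 66): {"a":{"v":{"c":52,"wh":1},"wm":[66,37,26,77,41,56,21],"xly":86},"ck":85,"egc":93,"zs":{"at":{"df":60,"i":96,"wv":17},"kkm":[88,76,16,64,66,22],"uit":[14,77,46,71]}}
After op 14 (add /a/v/cz 5): {"a":{"v":{"c":52,"cz":5,"wh":1},"wm":[66,37,26,77,41,56,21],"xly":86},"ck":85,"egc":93,"zs":{"at":{"df":60,"i":96,"wv":17},"kkm":[88,76,16,64,66,22],"uit":[14,77,46,71]}}
After op 15 (remove /a): {"ck":85,"egc":93,"zs":{"at":{"df":60,"i":96,"wv":17},"kkm":[88,76,16,64,66,22],"uit":[14,77,46,71]}}
After op 16 (remove /zs/uit/2): {"ck":85,"egc":93,"zs":{"at":{"df":60,"i":96,"wv":17},"kkm":[88,76,16,64,66,22],"uit":[14,77,71]}}
After op 17 (replace /zs/at/i 52): {"ck":85,"egc":93,"zs":{"at":{"df":60,"i":52,"wv":17},"kkm":[88,76,16,64,66,22],"uit":[14,77,71]}}
After op 18 (replace /zs/kkm/4 14): {"ck":85,"egc":93,"zs":{"at":{"df":60,"i":52,"wv":17},"kkm":[88,76,16,64,14,22],"uit":[14,77,71]}}
After op 19 (replace /zs/kkm/1 12): {"ck":85,"egc":93,"zs":{"at":{"df":60,"i":52,"wv":17},"kkm":[88,12,16,64,14,22],"uit":[14,77,71]}}
After op 20 (remove /zs/kkm/3): {"ck":85,"egc":93,"zs":{"at":{"df":60,"i":52,"wv":17},"kkm":[88,12,16,14,22],"uit":[14,77,71]}}
After op 21 (add /zs/uit/3 94): {"ck":85,"egc":93,"zs":{"at":{"df":60,"i":52,"wv":17},"kkm":[88,12,16,14,22],"uit":[14,77,71,94]}}
After op 22 (replace /zs/kkm/0 7): {"ck":85,"egc":93,"zs":{"at":{"df":60,"i":52,"wv":17},"kkm":[7,12,16,14,22],"uit":[14,77,71,94]}}
After op 23 (add /b 7): {"b":7,"ck":85,"egc":93,"zs":{"at":{"df":60,"i":52,"wv":17},"kkm":[7,12,16,14,22],"uit":[14,77,71,94]}}
After op 24 (replace /zs/uit/0 74): {"b":7,"ck":85,"egc":93,"zs":{"at":{"df":60,"i":52,"wv":17},"kkm":[7,12,16,14,22],"uit":[74,77,71,94]}}
After op 25 (replace /zs/uit/0 76): {"b":7,"ck":85,"egc":93,"zs":{"at":{"df":60,"i":52,"wv":17},"kkm":[7,12,16,14,22],"uit":[76,77,71,94]}}
Size at path /zs/kkm: 5

Answer: 5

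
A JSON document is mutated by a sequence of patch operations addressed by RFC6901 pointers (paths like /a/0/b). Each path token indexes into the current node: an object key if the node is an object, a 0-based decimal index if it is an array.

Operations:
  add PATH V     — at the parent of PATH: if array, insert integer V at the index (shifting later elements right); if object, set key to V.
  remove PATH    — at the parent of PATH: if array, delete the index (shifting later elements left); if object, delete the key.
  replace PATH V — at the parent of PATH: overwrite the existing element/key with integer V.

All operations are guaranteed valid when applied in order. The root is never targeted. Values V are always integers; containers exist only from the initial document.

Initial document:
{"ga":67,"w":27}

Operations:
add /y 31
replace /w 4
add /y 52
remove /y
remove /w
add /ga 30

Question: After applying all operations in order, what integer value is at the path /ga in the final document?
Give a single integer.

Answer: 30

Derivation:
After op 1 (add /y 31): {"ga":67,"w":27,"y":31}
After op 2 (replace /w 4): {"ga":67,"w":4,"y":31}
After op 3 (add /y 52): {"ga":67,"w":4,"y":52}
After op 4 (remove /y): {"ga":67,"w":4}
After op 5 (remove /w): {"ga":67}
After op 6 (add /ga 30): {"ga":30}
Value at /ga: 30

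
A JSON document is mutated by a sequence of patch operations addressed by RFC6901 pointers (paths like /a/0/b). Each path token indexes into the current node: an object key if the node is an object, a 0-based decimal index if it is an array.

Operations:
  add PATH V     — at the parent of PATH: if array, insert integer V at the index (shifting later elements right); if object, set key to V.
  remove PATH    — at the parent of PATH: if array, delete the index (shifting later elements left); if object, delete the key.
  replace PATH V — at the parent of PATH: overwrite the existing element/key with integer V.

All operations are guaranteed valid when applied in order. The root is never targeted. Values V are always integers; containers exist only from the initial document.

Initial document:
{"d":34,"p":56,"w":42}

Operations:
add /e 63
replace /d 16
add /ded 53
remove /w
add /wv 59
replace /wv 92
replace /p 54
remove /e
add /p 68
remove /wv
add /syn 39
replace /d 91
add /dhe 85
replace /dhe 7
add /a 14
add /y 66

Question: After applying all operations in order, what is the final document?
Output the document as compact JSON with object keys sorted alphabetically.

Answer: {"a":14,"d":91,"ded":53,"dhe":7,"p":68,"syn":39,"y":66}

Derivation:
After op 1 (add /e 63): {"d":34,"e":63,"p":56,"w":42}
After op 2 (replace /d 16): {"d":16,"e":63,"p":56,"w":42}
After op 3 (add /ded 53): {"d":16,"ded":53,"e":63,"p":56,"w":42}
After op 4 (remove /w): {"d":16,"ded":53,"e":63,"p":56}
After op 5 (add /wv 59): {"d":16,"ded":53,"e":63,"p":56,"wv":59}
After op 6 (replace /wv 92): {"d":16,"ded":53,"e":63,"p":56,"wv":92}
After op 7 (replace /p 54): {"d":16,"ded":53,"e":63,"p":54,"wv":92}
After op 8 (remove /e): {"d":16,"ded":53,"p":54,"wv":92}
After op 9 (add /p 68): {"d":16,"ded":53,"p":68,"wv":92}
After op 10 (remove /wv): {"d":16,"ded":53,"p":68}
After op 11 (add /syn 39): {"d":16,"ded":53,"p":68,"syn":39}
After op 12 (replace /d 91): {"d":91,"ded":53,"p":68,"syn":39}
After op 13 (add /dhe 85): {"d":91,"ded":53,"dhe":85,"p":68,"syn":39}
After op 14 (replace /dhe 7): {"d":91,"ded":53,"dhe":7,"p":68,"syn":39}
After op 15 (add /a 14): {"a":14,"d":91,"ded":53,"dhe":7,"p":68,"syn":39}
After op 16 (add /y 66): {"a":14,"d":91,"ded":53,"dhe":7,"p":68,"syn":39,"y":66}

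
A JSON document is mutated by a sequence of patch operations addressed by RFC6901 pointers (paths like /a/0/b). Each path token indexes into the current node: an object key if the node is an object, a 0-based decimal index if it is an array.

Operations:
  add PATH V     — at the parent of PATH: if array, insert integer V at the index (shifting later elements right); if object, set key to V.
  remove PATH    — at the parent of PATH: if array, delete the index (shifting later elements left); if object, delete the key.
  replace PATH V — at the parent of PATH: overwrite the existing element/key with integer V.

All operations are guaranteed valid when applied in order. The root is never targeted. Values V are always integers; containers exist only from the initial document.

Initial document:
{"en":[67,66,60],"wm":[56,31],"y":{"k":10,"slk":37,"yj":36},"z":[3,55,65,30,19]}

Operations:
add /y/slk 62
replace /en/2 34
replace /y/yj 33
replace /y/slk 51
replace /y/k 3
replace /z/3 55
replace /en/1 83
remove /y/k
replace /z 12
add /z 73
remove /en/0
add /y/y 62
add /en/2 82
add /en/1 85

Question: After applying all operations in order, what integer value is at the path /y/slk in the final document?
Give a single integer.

Answer: 51

Derivation:
After op 1 (add /y/slk 62): {"en":[67,66,60],"wm":[56,31],"y":{"k":10,"slk":62,"yj":36},"z":[3,55,65,30,19]}
After op 2 (replace /en/2 34): {"en":[67,66,34],"wm":[56,31],"y":{"k":10,"slk":62,"yj":36},"z":[3,55,65,30,19]}
After op 3 (replace /y/yj 33): {"en":[67,66,34],"wm":[56,31],"y":{"k":10,"slk":62,"yj":33},"z":[3,55,65,30,19]}
After op 4 (replace /y/slk 51): {"en":[67,66,34],"wm":[56,31],"y":{"k":10,"slk":51,"yj":33},"z":[3,55,65,30,19]}
After op 5 (replace /y/k 3): {"en":[67,66,34],"wm":[56,31],"y":{"k":3,"slk":51,"yj":33},"z":[3,55,65,30,19]}
After op 6 (replace /z/3 55): {"en":[67,66,34],"wm":[56,31],"y":{"k":3,"slk":51,"yj":33},"z":[3,55,65,55,19]}
After op 7 (replace /en/1 83): {"en":[67,83,34],"wm":[56,31],"y":{"k":3,"slk":51,"yj":33},"z":[3,55,65,55,19]}
After op 8 (remove /y/k): {"en":[67,83,34],"wm":[56,31],"y":{"slk":51,"yj":33},"z":[3,55,65,55,19]}
After op 9 (replace /z 12): {"en":[67,83,34],"wm":[56,31],"y":{"slk":51,"yj":33},"z":12}
After op 10 (add /z 73): {"en":[67,83,34],"wm":[56,31],"y":{"slk":51,"yj":33},"z":73}
After op 11 (remove /en/0): {"en":[83,34],"wm":[56,31],"y":{"slk":51,"yj":33},"z":73}
After op 12 (add /y/y 62): {"en":[83,34],"wm":[56,31],"y":{"slk":51,"y":62,"yj":33},"z":73}
After op 13 (add /en/2 82): {"en":[83,34,82],"wm":[56,31],"y":{"slk":51,"y":62,"yj":33},"z":73}
After op 14 (add /en/1 85): {"en":[83,85,34,82],"wm":[56,31],"y":{"slk":51,"y":62,"yj":33},"z":73}
Value at /y/slk: 51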